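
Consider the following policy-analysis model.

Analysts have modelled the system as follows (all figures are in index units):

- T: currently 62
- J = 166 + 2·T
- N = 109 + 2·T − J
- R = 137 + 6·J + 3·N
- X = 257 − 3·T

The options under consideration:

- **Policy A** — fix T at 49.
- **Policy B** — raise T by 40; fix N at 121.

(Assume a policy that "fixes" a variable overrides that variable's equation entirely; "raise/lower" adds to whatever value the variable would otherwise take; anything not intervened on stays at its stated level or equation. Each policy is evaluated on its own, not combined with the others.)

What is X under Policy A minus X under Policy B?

Policy A (T := 49):
  T = 49
  X = 257 − 3·49 = 110
Policy B (T + 40, N := 121):
  T = 62 + 40 = 102
  X = 257 − 3·102 = -49
X: 110 − (-49) = 159

159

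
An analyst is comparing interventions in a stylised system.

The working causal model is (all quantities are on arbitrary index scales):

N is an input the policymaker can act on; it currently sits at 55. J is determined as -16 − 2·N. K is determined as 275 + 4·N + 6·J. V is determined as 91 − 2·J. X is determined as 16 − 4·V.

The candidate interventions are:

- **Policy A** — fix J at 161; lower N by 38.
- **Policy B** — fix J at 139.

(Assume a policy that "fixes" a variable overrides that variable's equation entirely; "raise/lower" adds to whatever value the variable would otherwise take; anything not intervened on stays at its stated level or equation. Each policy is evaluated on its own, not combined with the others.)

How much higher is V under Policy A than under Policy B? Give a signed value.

-44

Policy A (J := 161, N − 38):
  N = 55 − 38 = 17
  J = 161
  V = 91 − 2·161 = -231
Policy B (J := 139):
  N = 55
  J = 139
  V = 91 − 2·139 = -187
V: -231 − (-187) = -44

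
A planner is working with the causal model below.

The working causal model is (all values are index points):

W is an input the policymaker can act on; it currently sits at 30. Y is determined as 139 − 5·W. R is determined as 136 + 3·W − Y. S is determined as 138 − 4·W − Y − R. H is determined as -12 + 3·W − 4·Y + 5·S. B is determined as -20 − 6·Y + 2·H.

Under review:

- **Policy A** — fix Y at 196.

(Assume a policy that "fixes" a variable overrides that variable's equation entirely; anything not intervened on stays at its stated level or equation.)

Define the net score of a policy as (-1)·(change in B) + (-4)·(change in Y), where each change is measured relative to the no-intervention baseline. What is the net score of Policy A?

2070

Baseline:
  W = 30
  Y = 139 − 5·30 = -11
  R = 136 + 3·30 − (-11) = 237
  S = 138 − 4·30 − (-11) − 237 = -208
  H = -12 + 3·30 − 4·(-11) + 5·(-208) = -918
  B = -20 − 6·(-11) + 2·(-918) = -1790
Policy A (Y := 196):
  W = 30
  Y = 196
  R = 136 + 3·30 − 196 = 30
  S = 138 − 4·30 − 196 − 30 = -208
  H = -12 + 3·30 − 4·196 + 5·(-208) = -1746
  B = -20 − 6·196 + 2·(-1746) = -4688
ΔB = -4688 − (-1790) = -2898; ΔY = 196 − (-11) = 207
Score = (-1)·(-2898) + (-4)·207 = 2070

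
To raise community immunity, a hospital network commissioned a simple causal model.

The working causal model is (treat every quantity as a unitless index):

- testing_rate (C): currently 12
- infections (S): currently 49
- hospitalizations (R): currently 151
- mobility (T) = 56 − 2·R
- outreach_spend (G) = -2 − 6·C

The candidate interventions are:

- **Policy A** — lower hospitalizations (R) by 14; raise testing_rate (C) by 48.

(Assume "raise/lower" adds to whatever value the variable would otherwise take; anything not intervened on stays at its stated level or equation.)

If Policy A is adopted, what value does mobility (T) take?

-218

Policy A (R − 14, C + 48):
  R = 151 − 14 = 137
  T = 56 − 2·137 = -218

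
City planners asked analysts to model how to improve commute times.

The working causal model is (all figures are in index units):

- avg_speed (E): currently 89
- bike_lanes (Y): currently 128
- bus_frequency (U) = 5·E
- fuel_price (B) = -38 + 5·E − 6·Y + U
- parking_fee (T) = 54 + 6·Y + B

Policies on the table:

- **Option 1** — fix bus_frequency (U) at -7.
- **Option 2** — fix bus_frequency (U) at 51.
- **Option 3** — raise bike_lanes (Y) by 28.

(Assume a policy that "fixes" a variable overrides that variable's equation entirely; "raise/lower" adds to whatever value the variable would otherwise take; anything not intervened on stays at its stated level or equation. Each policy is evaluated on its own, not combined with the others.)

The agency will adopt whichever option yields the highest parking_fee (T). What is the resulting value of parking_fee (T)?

Option 1 (U := -7):
  E = 89
  Y = 128
  U = -7
  B = -38 + 5·89 − 6·128 + (-7) = -368
  T = 54 + 6·128 + (-368) = 454
Option 2 (U := 51):
  E = 89
  Y = 128
  U = 51
  B = -38 + 5·89 − 6·128 + 51 = -310
  T = 54 + 6·128 + (-310) = 512
Option 3 (Y + 28):
  E = 89
  Y = 128 + 28 = 156
  U = 0 + 5·89 = 445
  B = -38 + 5·89 − 6·156 + 445 = -84
  T = 54 + 6·156 + (-84) = 906
Comparing — Option 1: T=454, Option 2: T=512, Option 3: T=906. Highest is 906 (Option 3).

906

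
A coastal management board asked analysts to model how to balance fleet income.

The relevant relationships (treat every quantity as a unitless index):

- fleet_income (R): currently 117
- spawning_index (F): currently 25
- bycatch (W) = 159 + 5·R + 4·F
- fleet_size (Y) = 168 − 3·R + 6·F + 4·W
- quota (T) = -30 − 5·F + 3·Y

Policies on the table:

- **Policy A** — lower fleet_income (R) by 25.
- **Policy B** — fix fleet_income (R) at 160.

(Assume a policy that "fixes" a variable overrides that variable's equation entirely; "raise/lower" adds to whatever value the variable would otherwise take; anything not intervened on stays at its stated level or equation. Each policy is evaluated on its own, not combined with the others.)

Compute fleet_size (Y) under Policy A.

Policy A (R − 25):
  R = 117 − 25 = 92
  F = 25
  W = 159 + 5·92 + 4·25 = 719
  Y = 168 − 3·92 + 6·25 + 4·719 = 2918

2918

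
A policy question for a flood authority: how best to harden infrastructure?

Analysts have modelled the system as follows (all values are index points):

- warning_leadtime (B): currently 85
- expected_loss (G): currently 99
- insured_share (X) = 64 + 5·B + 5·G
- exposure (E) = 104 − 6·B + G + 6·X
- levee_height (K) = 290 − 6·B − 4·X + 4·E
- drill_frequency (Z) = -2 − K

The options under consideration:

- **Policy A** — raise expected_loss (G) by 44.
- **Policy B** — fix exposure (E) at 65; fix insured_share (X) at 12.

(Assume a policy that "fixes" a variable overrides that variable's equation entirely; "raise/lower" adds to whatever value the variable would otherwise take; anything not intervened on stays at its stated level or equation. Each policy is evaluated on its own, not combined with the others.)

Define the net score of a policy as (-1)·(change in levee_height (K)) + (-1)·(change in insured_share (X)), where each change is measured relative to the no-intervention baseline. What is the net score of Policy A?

-4796

Baseline:
  B = 85
  G = 99
  X = 64 + 5·85 + 5·99 = 984
  E = 104 − 6·85 + 99 + 6·984 = 5597
  K = 290 − 6·85 − 4·984 + 4·5597 = 18232
Policy A (G + 44):
  B = 85
  G = 99 + 44 = 143
  X = 64 + 5·85 + 5·143 = 1204
  E = 104 − 6·85 + 143 + 6·1204 = 6961
  K = 290 − 6·85 − 4·1204 + 4·6961 = 22808
ΔK = 22808 − 18232 = 4576; ΔX = 1204 − 984 = 220
Score = (-1)·4576 + (-1)·220 = -4796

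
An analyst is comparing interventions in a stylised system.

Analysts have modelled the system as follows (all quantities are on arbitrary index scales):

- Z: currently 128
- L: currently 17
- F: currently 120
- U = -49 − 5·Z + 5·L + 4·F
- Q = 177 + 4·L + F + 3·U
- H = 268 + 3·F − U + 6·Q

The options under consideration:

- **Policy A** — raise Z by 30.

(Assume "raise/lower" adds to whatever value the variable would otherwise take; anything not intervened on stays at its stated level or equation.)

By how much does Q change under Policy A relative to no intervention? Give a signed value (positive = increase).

-450

Baseline:
  Z = 128
  L = 17
  F = 120
  U = -49 − 5·128 + 5·17 + 4·120 = -124
  Q = 177 + 4·17 + 120 + 3·(-124) = -7
Policy A (Z + 30):
  Z = 128 + 30 = 158
  L = 17
  F = 120
  U = -49 − 5·158 + 5·17 + 4·120 = -274
  Q = 177 + 4·17 + 120 + 3·(-274) = -457
Change in Q: -457 − (-7) = -450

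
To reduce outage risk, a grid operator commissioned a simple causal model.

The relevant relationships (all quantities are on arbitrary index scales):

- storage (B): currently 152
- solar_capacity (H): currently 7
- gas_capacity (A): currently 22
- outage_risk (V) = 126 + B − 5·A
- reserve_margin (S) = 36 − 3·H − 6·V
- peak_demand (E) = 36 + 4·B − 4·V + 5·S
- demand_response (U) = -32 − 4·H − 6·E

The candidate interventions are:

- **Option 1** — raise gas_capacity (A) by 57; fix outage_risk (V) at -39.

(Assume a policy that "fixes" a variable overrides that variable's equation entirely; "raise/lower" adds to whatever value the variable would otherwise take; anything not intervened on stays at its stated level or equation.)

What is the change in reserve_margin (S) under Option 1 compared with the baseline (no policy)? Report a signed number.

1242

Baseline:
  B = 152
  H = 7
  A = 22
  V = 126 + 152 − 5·22 = 168
  S = 36 − 3·7 − 6·168 = -993
Option 1 (A + 57, V := -39):
  B = 152
  H = 7
  A = 22 + 57 = 79
  V = -39
  S = 36 − 3·7 − 6·(-39) = 249
Change in S: 249 − (-993) = 1242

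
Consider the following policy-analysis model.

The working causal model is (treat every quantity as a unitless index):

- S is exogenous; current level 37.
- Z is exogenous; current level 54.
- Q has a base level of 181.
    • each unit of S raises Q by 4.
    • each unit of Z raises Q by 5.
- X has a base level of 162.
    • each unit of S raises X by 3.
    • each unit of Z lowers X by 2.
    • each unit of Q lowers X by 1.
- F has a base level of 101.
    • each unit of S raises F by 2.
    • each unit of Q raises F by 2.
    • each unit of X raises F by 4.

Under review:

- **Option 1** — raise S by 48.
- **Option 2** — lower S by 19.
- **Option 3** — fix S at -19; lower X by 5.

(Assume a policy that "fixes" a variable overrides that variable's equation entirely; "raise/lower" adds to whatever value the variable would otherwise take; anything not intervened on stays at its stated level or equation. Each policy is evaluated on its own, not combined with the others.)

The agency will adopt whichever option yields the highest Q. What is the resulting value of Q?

791

Option 1 (S + 48):
  S = 37 + 48 = 85
  Z = 54
  Q = 181 + 4·85 + 5·54 = 791
Option 2 (S − 19):
  S = 37 − 19 = 18
  Z = 54
  Q = 181 + 4·18 + 5·54 = 523
Option 3 (S := -19, X − 5):
  S = -19
  Z = 54
  Q = 181 + 4·(-19) + 5·54 = 375
Comparing — Option 1: Q=791, Option 2: Q=523, Option 3: Q=375. Highest is 791 (Option 1).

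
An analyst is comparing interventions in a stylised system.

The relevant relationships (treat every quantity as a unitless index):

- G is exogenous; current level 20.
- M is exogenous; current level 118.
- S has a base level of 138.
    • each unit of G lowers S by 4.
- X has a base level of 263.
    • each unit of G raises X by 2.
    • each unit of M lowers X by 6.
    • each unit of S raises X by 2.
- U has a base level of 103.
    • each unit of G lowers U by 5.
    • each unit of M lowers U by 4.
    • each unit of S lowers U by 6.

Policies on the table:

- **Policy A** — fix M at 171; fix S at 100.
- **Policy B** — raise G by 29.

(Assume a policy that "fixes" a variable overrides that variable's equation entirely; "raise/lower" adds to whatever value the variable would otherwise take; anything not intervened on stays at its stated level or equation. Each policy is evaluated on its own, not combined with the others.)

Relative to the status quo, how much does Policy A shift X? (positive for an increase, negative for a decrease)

Baseline:
  G = 20
  M = 118
  S = 138 − 4·20 = 58
  X = 263 + 2·20 − 6·118 + 2·58 = -289
Policy A (M := 171, S := 100):
  G = 20
  M = 171
  S = 100
  X = 263 + 2·20 − 6·171 + 2·100 = -523
Change in X: -523 − (-289) = -234

-234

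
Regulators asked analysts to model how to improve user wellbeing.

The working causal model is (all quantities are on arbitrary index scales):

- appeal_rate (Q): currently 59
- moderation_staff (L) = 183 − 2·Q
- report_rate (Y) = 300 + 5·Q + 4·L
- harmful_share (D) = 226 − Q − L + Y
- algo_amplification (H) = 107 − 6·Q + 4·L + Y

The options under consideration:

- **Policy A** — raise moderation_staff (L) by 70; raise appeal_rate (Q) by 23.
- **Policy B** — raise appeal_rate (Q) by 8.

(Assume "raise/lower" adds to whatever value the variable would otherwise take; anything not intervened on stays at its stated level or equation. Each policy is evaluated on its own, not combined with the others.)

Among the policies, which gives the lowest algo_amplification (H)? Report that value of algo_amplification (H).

732

Policy A (L + 70, Q + 23):
  Q = 59 + 23 = 82
  L = 183 − 2·82 (+70 from intervention) = 89
  Y = 300 + 5·82 + 4·89 = 1066
  H = 107 − 6·82 + 4·89 + 1066 = 1037
Policy B (Q + 8):
  Q = 59 + 8 = 67
  L = 183 − 2·67 = 49
  Y = 300 + 5·67 + 4·49 = 831
  H = 107 − 6·67 + 4·49 + 831 = 732
Comparing — Policy A: H=1037, Policy B: H=732. Lowest is 732 (Policy B).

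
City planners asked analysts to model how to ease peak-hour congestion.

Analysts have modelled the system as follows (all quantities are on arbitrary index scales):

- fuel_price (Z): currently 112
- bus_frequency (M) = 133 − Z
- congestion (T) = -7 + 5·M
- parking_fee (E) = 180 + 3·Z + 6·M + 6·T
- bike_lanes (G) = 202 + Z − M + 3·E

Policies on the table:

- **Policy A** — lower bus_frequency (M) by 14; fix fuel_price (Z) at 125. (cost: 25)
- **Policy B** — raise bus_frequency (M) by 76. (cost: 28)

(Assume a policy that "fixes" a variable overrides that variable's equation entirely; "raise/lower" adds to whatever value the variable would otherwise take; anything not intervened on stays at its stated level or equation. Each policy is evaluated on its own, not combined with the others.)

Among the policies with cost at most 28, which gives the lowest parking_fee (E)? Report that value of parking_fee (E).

Policy A (M − 14, Z := 125):
  Z = 125
  M = 133 − 125 (−14 from intervention) = -6
  T = -7 + 5·(-6) = -37
  E = 180 + 3·125 + 6·(-6) + 6·(-37) = 297
Policy B (M + 76):
  Z = 112
  M = 133 − 112 (+76 from intervention) = 97
  T = -7 + 5·97 = 478
  E = 180 + 3·112 + 6·97 + 6·478 = 3966
Comparing — Policy A: E=297, Policy B: E=3966. Lowest is 297 (Policy A).

297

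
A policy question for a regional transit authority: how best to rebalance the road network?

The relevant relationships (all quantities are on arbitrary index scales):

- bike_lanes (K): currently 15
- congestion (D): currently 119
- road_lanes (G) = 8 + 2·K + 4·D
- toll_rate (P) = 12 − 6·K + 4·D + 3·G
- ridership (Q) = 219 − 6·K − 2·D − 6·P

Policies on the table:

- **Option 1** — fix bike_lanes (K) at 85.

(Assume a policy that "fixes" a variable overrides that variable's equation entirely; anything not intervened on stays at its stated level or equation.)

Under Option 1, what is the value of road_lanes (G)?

Option 1 (K := 85):
  K = 85
  D = 119
  G = 8 + 2·85 + 4·119 = 654

654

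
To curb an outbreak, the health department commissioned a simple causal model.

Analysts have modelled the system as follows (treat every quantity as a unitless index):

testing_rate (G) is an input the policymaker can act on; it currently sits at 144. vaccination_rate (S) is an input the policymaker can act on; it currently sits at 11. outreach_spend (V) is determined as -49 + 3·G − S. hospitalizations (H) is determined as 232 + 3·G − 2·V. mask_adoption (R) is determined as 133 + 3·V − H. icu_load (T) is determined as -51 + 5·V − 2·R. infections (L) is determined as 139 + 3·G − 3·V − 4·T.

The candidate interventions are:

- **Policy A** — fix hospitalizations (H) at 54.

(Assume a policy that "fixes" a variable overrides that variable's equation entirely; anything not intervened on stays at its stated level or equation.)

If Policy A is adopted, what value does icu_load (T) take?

-581

Policy A (H := 54):
  G = 144
  S = 11
  V = -49 + 3·144 − 11 = 372
  H = 54
  R = 133 + 3·372 − 54 = 1195
  T = -51 + 5·372 − 2·1195 = -581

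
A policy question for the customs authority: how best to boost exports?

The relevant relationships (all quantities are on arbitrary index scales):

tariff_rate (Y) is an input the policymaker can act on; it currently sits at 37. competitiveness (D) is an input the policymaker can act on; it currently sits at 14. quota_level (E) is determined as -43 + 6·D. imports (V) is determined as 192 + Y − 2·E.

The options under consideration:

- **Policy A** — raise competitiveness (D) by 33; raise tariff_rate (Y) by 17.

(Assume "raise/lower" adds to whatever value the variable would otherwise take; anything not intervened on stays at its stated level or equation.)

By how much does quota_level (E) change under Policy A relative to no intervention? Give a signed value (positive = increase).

Baseline:
  D = 14
  E = -43 + 6·14 = 41
Policy A (D + 33, Y + 17):
  D = 14 + 33 = 47
  E = -43 + 6·47 = 239
Change in E: 239 − 41 = 198

198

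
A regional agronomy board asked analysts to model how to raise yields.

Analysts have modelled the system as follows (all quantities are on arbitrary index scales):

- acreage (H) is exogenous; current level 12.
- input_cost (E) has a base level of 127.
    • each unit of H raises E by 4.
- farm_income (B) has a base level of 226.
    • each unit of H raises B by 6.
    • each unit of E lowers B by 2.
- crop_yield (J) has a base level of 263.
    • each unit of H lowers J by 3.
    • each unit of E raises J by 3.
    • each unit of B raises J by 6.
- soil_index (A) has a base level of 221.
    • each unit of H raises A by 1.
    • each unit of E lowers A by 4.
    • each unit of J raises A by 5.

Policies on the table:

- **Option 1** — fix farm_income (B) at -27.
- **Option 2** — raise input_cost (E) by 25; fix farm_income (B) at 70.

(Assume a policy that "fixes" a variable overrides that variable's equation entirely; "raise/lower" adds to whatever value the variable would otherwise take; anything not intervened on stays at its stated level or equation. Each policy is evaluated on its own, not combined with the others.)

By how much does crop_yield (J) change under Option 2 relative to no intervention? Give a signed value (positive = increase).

807

Baseline:
  H = 12
  E = 127 + 4·12 = 175
  B = 226 + 6·12 − 2·175 = -52
  J = 263 − 3·12 + 3·175 + 6·(-52) = 440
Option 2 (E + 25, B := 70):
  H = 12
  E = 127 + 4·12 (+25 from intervention) = 200
  B = 70
  J = 263 − 3·12 + 3·200 + 6·70 = 1247
Change in J: 1247 − 440 = 807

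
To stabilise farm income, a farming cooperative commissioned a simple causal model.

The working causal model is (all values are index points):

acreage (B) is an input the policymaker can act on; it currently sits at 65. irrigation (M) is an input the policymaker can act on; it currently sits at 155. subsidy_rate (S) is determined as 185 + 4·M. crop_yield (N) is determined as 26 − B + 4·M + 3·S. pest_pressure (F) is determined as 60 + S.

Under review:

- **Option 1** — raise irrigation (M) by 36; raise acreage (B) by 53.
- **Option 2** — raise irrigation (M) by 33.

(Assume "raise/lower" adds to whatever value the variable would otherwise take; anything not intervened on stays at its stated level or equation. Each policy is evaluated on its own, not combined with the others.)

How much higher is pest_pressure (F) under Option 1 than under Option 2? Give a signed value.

12

Option 1 (M + 36, B + 53):
  M = 155 + 36 = 191
  S = 185 + 4·191 = 949
  F = 60 + 949 = 1009
Option 2 (M + 33):
  M = 155 + 33 = 188
  S = 185 + 4·188 = 937
  F = 60 + 937 = 997
F: 1009 − 997 = 12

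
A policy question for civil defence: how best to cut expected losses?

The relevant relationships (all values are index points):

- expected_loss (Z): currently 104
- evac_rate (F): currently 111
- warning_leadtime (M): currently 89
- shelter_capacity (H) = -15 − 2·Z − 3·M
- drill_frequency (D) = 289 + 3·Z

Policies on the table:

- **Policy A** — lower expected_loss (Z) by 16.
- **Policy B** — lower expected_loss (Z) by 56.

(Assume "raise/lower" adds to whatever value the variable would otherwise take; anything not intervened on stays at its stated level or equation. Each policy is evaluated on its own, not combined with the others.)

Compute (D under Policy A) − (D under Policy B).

120

Policy A (Z − 16):
  Z = 104 − 16 = 88
  D = 289 + 3·88 = 553
Policy B (Z − 56):
  Z = 104 − 56 = 48
  D = 289 + 3·48 = 433
D: 553 − 433 = 120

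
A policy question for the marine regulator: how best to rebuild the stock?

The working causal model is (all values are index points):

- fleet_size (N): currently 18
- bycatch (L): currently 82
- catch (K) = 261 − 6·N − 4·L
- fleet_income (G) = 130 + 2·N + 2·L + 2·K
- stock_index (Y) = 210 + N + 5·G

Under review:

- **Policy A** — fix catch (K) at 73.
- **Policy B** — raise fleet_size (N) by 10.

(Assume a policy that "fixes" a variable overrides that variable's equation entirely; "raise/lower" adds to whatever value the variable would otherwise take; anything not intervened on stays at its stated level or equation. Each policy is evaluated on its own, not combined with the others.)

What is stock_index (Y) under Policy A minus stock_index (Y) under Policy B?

Policy A (K := 73):
  N = 18
  L = 82
  K = 73
  G = 130 + 2·18 + 2·82 + 2·73 = 476
  Y = 210 + 18 + 5·476 = 2608
Policy B (N + 10):
  N = 18 + 10 = 28
  L = 82
  K = 261 − 6·28 − 4·82 = -235
  G = 130 + 2·28 + 2·82 + 2·(-235) = -120
  Y = 210 + 28 + 5·(-120) = -362
Y: 2608 − (-362) = 2970

2970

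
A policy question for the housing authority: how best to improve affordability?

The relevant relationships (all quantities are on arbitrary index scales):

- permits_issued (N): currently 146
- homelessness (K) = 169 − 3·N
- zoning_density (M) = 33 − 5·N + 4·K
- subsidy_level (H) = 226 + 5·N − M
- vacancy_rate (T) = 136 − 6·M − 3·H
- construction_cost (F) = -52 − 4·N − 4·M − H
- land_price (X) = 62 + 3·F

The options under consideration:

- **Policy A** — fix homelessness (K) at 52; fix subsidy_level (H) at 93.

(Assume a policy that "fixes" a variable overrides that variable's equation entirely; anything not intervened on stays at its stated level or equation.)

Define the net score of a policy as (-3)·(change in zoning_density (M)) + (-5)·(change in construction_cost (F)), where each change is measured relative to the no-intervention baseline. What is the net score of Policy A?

Baseline:
  N = 146
  K = 169 − 3·146 = -269
  M = 33 − 5·146 + 4·(-269) = -1773
  H = 226 + 5·146 − (-1773) = 2729
  F = -52 − 4·146 − 4·(-1773) − 2729 = 3727
Policy A (K := 52, H := 93):
  N = 146
  K = 52
  M = 33 − 5·146 + 4·52 = -489
  H = 93
  F = -52 − 4·146 − 4·(-489) − 93 = 1227
ΔM = -489 − (-1773) = 1284; ΔF = 1227 − 3727 = -2500
Score = (-3)·1284 + (-5)·(-2500) = 8648

8648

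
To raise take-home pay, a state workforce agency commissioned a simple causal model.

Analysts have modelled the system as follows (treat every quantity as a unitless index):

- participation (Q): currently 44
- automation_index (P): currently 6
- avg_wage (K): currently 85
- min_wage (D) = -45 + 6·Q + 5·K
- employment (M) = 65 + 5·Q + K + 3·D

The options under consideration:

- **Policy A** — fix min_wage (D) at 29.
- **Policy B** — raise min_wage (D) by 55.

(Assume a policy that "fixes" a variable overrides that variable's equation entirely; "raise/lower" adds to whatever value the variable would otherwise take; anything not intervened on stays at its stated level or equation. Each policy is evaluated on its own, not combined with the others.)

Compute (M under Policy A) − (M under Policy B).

-2010

Policy A (D := 29):
  Q = 44
  K = 85
  D = 29
  M = 65 + 5·44 + 85 + 3·29 = 457
Policy B (D + 55):
  Q = 44
  K = 85
  D = -45 + 6·44 + 5·85 (+55 from intervention) = 699
  M = 65 + 5·44 + 85 + 3·699 = 2467
M: 457 − 2467 = -2010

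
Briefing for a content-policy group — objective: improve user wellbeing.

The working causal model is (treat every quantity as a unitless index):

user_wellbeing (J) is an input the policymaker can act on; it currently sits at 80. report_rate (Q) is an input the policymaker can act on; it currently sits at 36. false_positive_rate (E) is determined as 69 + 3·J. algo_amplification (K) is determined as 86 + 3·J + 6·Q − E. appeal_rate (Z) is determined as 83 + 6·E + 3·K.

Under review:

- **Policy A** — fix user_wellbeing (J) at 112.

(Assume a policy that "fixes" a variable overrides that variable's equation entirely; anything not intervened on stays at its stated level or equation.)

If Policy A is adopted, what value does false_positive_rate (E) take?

Policy A (J := 112):
  J = 112
  E = 69 + 3·112 = 405

405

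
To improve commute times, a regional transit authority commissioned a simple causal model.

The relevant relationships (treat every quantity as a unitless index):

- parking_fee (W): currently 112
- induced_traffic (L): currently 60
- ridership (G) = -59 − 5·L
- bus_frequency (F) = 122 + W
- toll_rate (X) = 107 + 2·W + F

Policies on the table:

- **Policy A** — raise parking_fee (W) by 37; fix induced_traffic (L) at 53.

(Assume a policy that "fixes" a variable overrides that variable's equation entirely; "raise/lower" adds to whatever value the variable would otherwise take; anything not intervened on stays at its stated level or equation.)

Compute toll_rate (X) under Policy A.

676

Policy A (W + 37, L := 53):
  W = 112 + 37 = 149
  F = 122 + 149 = 271
  X = 107 + 2·149 + 271 = 676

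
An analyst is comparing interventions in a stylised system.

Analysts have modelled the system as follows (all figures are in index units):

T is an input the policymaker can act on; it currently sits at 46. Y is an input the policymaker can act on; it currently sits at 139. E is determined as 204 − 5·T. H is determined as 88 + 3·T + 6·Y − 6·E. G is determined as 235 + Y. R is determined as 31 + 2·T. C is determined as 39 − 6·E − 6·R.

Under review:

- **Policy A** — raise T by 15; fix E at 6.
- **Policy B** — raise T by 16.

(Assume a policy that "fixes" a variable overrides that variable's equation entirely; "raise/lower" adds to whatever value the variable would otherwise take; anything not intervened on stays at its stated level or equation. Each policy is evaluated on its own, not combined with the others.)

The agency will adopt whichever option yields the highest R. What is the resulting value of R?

155

Policy A (T + 15, E := 6):
  T = 46 + 15 = 61
  R = 31 + 2·61 = 153
Policy B (T + 16):
  T = 46 + 16 = 62
  R = 31 + 2·62 = 155
Comparing — Policy A: R=153, Policy B: R=155. Highest is 155 (Policy B).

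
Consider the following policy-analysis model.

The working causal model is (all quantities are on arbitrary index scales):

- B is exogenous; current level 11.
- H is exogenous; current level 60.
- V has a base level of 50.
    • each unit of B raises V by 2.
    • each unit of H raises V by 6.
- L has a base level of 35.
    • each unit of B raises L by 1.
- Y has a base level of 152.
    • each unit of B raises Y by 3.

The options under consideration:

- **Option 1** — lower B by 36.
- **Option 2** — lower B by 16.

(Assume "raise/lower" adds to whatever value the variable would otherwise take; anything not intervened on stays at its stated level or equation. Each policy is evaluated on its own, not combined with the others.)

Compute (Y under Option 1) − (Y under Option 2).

Option 1 (B − 36):
  B = 11 − 36 = -25
  Y = 152 + 3·(-25) = 77
Option 2 (B − 16):
  B = 11 − 16 = -5
  Y = 152 + 3·(-5) = 137
Y: 77 − 137 = -60

-60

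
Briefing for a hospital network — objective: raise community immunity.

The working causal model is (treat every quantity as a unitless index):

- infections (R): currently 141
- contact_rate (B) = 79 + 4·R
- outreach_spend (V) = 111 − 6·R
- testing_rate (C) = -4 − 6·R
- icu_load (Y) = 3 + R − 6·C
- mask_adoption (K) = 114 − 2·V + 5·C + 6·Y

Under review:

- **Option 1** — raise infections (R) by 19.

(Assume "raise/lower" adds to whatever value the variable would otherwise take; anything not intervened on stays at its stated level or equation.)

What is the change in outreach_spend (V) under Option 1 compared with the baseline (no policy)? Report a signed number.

Baseline:
  R = 141
  V = 111 − 6·141 = -735
Option 1 (R + 19):
  R = 141 + 19 = 160
  V = 111 − 6·160 = -849
Change in V: -849 − (-735) = -114

-114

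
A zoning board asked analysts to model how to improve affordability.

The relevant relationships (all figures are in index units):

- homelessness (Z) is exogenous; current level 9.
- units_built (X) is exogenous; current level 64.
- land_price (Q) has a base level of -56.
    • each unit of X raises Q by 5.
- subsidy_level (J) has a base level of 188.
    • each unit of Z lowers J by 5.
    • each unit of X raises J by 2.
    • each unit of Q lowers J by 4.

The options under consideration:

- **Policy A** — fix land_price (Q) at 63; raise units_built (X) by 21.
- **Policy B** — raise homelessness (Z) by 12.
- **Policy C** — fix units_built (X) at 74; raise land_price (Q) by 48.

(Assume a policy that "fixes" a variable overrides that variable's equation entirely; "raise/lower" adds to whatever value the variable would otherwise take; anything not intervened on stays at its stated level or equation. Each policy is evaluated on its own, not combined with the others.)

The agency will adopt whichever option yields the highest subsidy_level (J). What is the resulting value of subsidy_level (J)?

Policy A (Q := 63, X + 21):
  Z = 9
  X = 64 + 21 = 85
  Q = 63
  J = 188 − 5·9 + 2·85 − 4·63 = 61
Policy B (Z + 12):
  Z = 9 + 12 = 21
  X = 64
  Q = -56 + 5·64 = 264
  J = 188 − 5·21 + 2·64 − 4·264 = -845
Policy C (X := 74, Q + 48):
  Z = 9
  X = 74
  Q = -56 + 5·74 (+48 from intervention) = 362
  J = 188 − 5·9 + 2·74 − 4·362 = -1157
Comparing — Policy A: J=61, Policy B: J=-845, Policy C: J=-1157. Highest is 61 (Policy A).

61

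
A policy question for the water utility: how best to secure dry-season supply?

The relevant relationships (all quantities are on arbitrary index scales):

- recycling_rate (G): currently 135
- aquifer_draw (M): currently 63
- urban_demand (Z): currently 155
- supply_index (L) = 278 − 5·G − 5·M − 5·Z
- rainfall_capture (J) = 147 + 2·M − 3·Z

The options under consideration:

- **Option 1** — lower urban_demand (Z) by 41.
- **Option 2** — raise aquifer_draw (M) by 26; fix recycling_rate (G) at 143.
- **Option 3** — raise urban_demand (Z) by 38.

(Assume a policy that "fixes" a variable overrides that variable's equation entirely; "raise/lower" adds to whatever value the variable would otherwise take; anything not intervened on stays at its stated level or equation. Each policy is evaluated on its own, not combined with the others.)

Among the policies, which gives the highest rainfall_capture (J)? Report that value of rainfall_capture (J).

-69

Option 1 (Z − 41):
  M = 63
  Z = 155 − 41 = 114
  J = 147 + 2·63 − 3·114 = -69
Option 2 (M + 26, G := 143):
  M = 63 + 26 = 89
  Z = 155
  J = 147 + 2·89 − 3·155 = -140
Option 3 (Z + 38):
  M = 63
  Z = 155 + 38 = 193
  J = 147 + 2·63 − 3·193 = -306
Comparing — Option 1: J=-69, Option 2: J=-140, Option 3: J=-306. Highest is -69 (Option 1).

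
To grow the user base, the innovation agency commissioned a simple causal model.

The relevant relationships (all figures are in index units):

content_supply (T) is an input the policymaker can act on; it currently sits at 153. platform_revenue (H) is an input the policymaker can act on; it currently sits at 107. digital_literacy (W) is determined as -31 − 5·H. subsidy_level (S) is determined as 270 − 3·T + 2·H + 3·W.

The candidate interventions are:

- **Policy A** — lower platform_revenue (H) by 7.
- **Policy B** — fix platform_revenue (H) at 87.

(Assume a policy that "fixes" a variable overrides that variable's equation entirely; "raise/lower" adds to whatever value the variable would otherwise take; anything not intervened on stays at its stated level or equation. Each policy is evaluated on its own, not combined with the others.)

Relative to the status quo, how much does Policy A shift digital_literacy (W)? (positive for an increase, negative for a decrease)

35

Baseline:
  H = 107
  W = -31 − 5·107 = -566
Policy A (H − 7):
  H = 107 − 7 = 100
  W = -31 − 5·100 = -531
Change in W: -531 − (-566) = 35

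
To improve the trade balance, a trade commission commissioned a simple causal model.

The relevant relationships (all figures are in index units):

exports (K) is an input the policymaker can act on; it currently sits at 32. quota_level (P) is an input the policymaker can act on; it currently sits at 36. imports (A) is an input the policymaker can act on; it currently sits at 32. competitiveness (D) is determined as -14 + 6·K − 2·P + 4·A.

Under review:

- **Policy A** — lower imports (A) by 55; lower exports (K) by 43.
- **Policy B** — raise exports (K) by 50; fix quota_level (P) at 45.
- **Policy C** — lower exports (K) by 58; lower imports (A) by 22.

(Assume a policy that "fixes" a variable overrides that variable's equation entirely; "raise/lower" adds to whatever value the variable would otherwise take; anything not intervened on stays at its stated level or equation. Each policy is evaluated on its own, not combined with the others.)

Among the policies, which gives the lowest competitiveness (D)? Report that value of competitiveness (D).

Policy A (A − 55, K − 43):
  K = 32 − 43 = -11
  P = 36
  A = 32 − 55 = -23
  D = -14 + 6·(-11) − 2·36 + 4·(-23) = -244
Policy B (K + 50, P := 45):
  K = 32 + 50 = 82
  P = 45
  A = 32
  D = -14 + 6·82 − 2·45 + 4·32 = 516
Policy C (K − 58, A − 22):
  K = 32 − 58 = -26
  P = 36
  A = 32 − 22 = 10
  D = -14 + 6·(-26) − 2·36 + 4·10 = -202
Comparing — Policy A: D=-244, Policy B: D=516, Policy C: D=-202. Lowest is -244 (Policy A).

-244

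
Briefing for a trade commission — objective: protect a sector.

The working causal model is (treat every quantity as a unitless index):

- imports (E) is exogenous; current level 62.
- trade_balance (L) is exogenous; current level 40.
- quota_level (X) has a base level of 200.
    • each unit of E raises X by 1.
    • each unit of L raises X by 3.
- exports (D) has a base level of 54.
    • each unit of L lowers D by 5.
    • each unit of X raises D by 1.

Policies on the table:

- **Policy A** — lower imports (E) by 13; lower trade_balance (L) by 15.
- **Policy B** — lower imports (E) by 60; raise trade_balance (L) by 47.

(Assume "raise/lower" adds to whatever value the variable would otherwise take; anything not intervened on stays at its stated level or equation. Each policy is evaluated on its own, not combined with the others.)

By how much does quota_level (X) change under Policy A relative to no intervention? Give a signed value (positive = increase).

Baseline:
  E = 62
  L = 40
  X = 200 + 62 + 3·40 = 382
Policy A (E − 13, L − 15):
  E = 62 − 13 = 49
  L = 40 − 15 = 25
  X = 200 + 49 + 3·25 = 324
Change in X: 324 − 382 = -58

-58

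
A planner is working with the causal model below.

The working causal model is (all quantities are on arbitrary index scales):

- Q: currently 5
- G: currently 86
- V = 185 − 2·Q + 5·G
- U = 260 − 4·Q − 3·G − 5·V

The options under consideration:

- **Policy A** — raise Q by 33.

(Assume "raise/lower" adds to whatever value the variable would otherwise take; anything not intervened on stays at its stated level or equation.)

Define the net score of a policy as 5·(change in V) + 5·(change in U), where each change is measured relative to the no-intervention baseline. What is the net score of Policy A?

660

Baseline:
  Q = 5
  G = 86
  V = 185 − 2·5 + 5·86 = 605
  U = 260 − 4·5 − 3·86 − 5·605 = -3043
Policy A (Q + 33):
  Q = 5 + 33 = 38
  G = 86
  V = 185 − 2·38 + 5·86 = 539
  U = 260 − 4·38 − 3·86 − 5·539 = -2845
ΔV = 539 − 605 = -66; ΔU = -2845 − (-3043) = 198
Score = 5·(-66) + 5·198 = 660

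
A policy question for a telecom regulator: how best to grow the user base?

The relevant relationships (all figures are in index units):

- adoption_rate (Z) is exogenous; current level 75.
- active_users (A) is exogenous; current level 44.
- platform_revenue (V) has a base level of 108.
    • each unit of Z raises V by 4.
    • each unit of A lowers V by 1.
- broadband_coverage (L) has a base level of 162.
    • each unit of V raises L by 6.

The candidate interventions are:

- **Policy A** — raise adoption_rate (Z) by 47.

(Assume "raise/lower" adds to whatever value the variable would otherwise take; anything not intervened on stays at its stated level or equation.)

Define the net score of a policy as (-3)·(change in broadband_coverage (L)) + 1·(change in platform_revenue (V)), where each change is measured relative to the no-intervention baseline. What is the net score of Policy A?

-3196

Baseline:
  Z = 75
  A = 44
  V = 108 + 4·75 − 44 = 364
  L = 162 + 6·364 = 2346
Policy A (Z + 47):
  Z = 75 + 47 = 122
  A = 44
  V = 108 + 4·122 − 44 = 552
  L = 162 + 6·552 = 3474
ΔL = 3474 − 2346 = 1128; ΔV = 552 − 364 = 188
Score = (-3)·1128 + 1·188 = -3196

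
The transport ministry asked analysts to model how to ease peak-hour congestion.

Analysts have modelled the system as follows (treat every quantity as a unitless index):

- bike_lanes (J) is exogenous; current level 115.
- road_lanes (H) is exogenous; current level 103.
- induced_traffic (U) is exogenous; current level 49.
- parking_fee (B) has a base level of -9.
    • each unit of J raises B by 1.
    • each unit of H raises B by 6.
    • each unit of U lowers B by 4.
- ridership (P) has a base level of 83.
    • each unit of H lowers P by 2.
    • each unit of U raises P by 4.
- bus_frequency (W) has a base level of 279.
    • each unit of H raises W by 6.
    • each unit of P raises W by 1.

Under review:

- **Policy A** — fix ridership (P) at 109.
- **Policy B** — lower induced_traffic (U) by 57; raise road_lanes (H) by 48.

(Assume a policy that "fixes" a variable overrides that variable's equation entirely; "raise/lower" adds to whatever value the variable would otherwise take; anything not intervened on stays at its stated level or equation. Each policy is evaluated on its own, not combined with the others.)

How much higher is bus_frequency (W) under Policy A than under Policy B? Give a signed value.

72

Policy A (P := 109):
  H = 103
  U = 49
  P = 109
  W = 279 + 6·103 + 109 = 1006
Policy B (U − 57, H + 48):
  H = 103 + 48 = 151
  U = 49 − 57 = -8
  P = 83 − 2·151 + 4·(-8) = -251
  W = 279 + 6·151 + (-251) = 934
W: 1006 − 934 = 72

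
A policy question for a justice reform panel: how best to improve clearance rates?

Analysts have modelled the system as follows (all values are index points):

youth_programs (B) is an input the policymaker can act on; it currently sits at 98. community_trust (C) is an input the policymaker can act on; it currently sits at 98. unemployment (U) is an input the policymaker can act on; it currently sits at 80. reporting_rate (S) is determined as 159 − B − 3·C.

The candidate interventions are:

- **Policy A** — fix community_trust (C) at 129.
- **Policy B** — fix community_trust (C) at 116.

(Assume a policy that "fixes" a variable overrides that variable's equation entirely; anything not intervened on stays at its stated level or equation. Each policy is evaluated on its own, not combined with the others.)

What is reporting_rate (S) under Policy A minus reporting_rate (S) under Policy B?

Policy A (C := 129):
  B = 98
  C = 129
  S = 159 − 98 − 3·129 = -326
Policy B (C := 116):
  B = 98
  C = 116
  S = 159 − 98 − 3·116 = -287
S: -326 − (-287) = -39

-39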